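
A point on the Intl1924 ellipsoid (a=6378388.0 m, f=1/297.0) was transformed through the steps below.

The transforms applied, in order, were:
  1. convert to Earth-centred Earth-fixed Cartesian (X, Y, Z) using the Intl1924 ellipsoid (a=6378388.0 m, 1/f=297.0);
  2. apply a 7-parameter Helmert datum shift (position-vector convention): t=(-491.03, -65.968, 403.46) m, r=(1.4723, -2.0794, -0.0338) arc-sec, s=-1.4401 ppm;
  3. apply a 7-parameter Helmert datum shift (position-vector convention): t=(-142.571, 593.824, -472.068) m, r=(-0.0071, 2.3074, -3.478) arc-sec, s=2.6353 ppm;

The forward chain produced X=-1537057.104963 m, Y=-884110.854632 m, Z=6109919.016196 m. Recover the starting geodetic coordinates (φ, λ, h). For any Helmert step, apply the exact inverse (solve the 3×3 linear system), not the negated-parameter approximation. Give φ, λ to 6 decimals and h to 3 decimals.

φ=73.922372°, λ=-150.067962°, h=3427.348 m

start: X=-1537057.1050, Y=-884110.8546, Z=6109919.0162 m
→ Helmert⁻¹: X=-1536963.9197, Y=-884728.4735, Z=6110357.7577
→ Helmert⁻¹: X=-1536413.3613, Y=-884620.4188, Z=6109984.8999
→ geod (Bowring, a=6378388.000): φ=73.92237200°, λ=-150.06796200°, h=3427.3480 m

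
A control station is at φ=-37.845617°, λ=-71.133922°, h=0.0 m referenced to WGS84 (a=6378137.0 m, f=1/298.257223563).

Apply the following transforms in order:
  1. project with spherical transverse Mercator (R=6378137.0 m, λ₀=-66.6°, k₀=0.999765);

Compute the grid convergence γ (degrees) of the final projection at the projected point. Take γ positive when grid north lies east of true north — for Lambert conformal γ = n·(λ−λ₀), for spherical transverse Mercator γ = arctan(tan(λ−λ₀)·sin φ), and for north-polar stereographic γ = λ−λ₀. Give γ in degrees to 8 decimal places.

2.78534873

start: φ=-37.845617°, λ=-71.133922°, h=0.000 m
→ into tm (λ₀=-66.6°): φ=-37.84561700°, λ−λ₀=-4.53392200°
convergence γ = 2.78534873°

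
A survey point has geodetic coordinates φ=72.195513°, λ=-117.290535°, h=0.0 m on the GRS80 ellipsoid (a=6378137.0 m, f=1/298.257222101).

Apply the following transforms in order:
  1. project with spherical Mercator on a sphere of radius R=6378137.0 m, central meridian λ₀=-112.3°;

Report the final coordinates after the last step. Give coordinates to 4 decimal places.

E=-555543.8150 m, N=11823988.3042 m

start: φ=72.195513°, λ=-117.290535°, h=0.000 m
→ merc (R=6378137.0, λ₀=-112.3°): E=-555543.8150, N=11823988.3042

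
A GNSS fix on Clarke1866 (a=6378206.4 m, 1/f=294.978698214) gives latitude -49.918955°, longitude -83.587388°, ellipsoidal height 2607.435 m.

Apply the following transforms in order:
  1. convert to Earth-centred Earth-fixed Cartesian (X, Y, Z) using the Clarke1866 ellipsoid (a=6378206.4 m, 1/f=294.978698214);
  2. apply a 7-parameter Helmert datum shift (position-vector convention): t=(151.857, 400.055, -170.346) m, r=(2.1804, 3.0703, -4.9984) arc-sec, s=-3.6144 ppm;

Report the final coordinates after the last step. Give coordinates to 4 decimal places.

X=459749.8847 m, Y=-4090367.9194 m, Z=-4858983.3193 m

start: φ=-49.918955°, λ=-83.587388°, h=2607.435 m
→ ECEF (a=6378206.400, f=1/294.978698214): X=459771.1455, Y=-4090822.9801, Z=-4858780.4477
→ Helmert 7p (PV): X=459749.8847, Y=-4090367.9194, Z=-4858983.3193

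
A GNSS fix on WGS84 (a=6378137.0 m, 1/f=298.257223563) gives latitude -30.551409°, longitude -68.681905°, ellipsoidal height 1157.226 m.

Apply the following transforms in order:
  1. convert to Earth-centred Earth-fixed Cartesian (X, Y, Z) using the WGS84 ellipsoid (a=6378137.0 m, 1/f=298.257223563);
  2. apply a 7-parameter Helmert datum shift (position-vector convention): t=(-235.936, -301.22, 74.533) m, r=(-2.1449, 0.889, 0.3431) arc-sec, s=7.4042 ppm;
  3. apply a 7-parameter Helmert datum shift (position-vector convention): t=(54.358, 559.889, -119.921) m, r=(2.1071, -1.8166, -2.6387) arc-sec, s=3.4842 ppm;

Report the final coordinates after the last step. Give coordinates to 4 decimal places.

start: φ=-30.551409°, λ=-68.681905°, h=1157.226 m
→ ECEF (a=6378137.000, f=1/298.257223563): X=1998931.1147, Y=-5122212.7469, Z=-3223752.1365
→ Helmert 7p (PV): X=1998704.6051, Y=-5122582.0910, Z=-3223656.8232
→ Helmert 7p (PV): X=1998728.7859, Y=-5122032.6878, Z=-3223822.7031

X=1998728.7859 m, Y=-5122032.6878 m, Z=-3223822.7031 m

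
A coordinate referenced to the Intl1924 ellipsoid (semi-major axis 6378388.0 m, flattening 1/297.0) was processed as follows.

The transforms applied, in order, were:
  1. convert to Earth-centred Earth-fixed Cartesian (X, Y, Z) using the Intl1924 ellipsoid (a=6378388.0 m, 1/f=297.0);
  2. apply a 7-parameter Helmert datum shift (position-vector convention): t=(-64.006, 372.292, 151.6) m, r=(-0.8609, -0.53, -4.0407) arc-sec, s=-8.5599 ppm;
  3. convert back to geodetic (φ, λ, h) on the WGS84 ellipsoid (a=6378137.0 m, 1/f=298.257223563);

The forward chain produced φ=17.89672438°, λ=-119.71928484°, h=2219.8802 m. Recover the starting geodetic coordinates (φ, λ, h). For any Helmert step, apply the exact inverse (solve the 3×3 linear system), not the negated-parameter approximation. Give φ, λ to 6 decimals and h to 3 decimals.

φ=17.894957°, λ=-119.715818°, h=2262.954 m

start: φ=17.896724°, λ=-119.719285°, h=2219.880 m
→ ECEF (a=6378137.000, f=1/298.257223563): X=-3010965.2773, Y=-5274658.0854, Z=1948192.3958
→ Helmert⁻¹: X=-3010818.6997, Y=-5275142.6437, Z=1948043.1901
→ geod (Bowring, a=6378388.000): φ=17.89495700°, λ=-119.71581800°, h=2262.9540 m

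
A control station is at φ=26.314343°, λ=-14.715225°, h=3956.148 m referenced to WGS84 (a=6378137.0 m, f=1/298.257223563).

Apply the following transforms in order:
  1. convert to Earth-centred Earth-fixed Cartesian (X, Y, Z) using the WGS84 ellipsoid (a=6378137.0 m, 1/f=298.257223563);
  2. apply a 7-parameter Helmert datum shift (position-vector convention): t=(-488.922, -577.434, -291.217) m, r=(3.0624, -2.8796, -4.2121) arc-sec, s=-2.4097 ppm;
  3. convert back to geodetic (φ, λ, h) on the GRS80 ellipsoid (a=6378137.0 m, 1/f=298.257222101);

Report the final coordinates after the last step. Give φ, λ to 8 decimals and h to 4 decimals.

φ=26.31385268°, λ=-14.72373247°, h=3519.5006 m

start: φ=26.314343°, λ=-14.715225°, h=3956.148 m
→ ECEF (a=6378137.000, f=1/298.257223563): X=5536753.6385, Y=-1454112.7561, Z=2812075.2242
→ Helmert 7p (PV): X=5536182.4220, Y=-1454841.5016, Z=2811832.9386
→ geod (Bowring, a=6378137.000): φ=26.31385268°, λ=-14.72373247°, h=3519.5006 m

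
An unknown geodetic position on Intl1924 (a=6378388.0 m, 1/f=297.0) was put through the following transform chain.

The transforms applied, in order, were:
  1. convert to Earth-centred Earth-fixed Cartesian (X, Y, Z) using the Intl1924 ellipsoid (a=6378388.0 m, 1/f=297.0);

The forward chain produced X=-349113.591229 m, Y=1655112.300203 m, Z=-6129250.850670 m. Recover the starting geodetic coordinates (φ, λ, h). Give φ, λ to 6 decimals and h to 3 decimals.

start: X=-349113.5912, Y=1655112.3002, Z=-6129250.8507 m
→ geod (Bowring, a=6378388.000): φ=-74.67055600°, λ=101.91082900°, h=-44.9930 m

φ=-74.670556°, λ=101.910829°, h=-44.993 m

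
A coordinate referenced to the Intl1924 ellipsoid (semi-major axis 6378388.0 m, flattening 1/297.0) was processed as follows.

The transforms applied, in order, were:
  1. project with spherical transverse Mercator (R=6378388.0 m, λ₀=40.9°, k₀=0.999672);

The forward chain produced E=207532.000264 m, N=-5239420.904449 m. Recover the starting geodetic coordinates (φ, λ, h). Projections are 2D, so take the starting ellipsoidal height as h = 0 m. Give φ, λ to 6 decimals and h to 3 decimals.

start: E=207532.0003, N=-5239420.9044 m
→ tm⁻¹: φ=-47.04749800°, λ=43.63687000°

φ=-47.047498°, λ=43.636870°, h=0.000 m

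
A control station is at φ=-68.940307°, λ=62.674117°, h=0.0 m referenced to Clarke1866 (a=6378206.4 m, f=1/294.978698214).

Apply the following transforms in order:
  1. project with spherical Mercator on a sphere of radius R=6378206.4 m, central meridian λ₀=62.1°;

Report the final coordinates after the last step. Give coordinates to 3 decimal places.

start: φ=-68.940307°, λ=62.674117°, h=0.000 m
→ merc (R=6378206.4, λ₀=62.1°): E=63911.1075, N=-10732386.0465

E=63911.107 m, N=-10732386.047 m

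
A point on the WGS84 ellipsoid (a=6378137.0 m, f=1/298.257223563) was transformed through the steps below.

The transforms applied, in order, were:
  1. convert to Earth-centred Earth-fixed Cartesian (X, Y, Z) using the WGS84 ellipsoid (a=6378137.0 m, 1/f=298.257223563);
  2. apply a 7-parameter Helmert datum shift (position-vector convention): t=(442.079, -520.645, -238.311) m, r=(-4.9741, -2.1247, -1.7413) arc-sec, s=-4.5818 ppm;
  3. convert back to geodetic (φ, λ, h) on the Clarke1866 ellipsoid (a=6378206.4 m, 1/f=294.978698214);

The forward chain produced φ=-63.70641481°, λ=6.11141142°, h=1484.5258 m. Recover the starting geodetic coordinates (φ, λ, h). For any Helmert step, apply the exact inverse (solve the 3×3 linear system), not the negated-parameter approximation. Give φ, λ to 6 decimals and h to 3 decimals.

φ=-63.707295°, λ=6.126204°, h=1008.309 m

start: φ=-63.706415°, λ=6.111411°, h=1484.526 m
→ ECEF (a=6378206.400, f=1/294.978698214): X=2817629.2903, Y=301685.3051, Z=-5696430.8159
→ Helmert⁻¹: X=2817138.8904, Y=302368.4827, Z=-5696240.3310
→ geod (Bowring, a=6378137.000): φ=-63.70729500°, λ=6.12620400°, h=1008.3090 m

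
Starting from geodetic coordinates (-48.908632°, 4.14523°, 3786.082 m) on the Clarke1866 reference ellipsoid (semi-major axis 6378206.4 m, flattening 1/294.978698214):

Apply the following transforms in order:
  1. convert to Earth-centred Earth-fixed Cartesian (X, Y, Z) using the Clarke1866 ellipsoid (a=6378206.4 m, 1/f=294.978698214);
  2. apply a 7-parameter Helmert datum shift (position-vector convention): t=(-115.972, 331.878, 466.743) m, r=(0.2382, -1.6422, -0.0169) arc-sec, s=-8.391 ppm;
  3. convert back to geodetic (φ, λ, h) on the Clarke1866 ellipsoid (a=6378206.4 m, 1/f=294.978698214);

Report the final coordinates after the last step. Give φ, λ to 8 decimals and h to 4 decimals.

φ=-48.90603803°, λ=4.14988996°, h=3320.4537 m

start: φ=-48.908632°, λ=4.145230°, h=3786.082 m
→ ECEF (a=6378206.400, f=1/294.978698214): X=4191727.0754, Y=303792.9253, Z=-4786535.5094
→ Helmert 7p (PV): X=4191614.0638, Y=304127.4383, Z=-4785994.8791
→ geod (Bowring, a=6378206.400): φ=-48.90603803°, λ=4.14988996°, h=3320.4537 m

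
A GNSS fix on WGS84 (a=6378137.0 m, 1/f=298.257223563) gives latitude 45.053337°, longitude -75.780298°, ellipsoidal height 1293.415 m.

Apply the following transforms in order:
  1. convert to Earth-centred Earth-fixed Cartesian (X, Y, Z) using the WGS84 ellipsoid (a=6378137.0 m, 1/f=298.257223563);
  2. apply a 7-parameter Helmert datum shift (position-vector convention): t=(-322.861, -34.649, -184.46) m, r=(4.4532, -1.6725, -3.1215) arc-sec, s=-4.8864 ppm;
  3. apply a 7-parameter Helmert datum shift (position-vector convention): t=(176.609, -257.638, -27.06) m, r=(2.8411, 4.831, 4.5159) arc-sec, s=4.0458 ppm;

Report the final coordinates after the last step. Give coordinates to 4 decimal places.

X=1108849.9096 m, Y=-4376437.0424 m, Z=4492066.2192 m

start: φ=45.053337°, λ=-75.780298°, h=1293.415 m
→ ECEF (a=6378137.000, f=1/298.257223563): X=1108898.7232, Y=-4375997.0547, Z=4492453.2405
→ Helmert 7p (PV): X=1108467.7931, Y=-4376124.0926, Z=4492161.3439
→ Helmert 7p (PV): X=1108849.9096, Y=-4376437.0424, Z=4492066.2192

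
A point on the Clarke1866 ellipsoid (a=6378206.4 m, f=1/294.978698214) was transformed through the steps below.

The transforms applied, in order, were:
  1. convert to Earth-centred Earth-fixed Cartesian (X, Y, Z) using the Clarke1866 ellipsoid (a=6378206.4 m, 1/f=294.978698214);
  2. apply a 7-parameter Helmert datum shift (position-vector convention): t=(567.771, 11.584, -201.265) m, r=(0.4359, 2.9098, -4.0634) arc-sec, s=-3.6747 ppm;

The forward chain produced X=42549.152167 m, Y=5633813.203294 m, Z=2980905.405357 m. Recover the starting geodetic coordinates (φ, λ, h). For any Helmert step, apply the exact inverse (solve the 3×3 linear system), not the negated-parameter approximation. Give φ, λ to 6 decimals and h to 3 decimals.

start: X=42549.1522, Y=5633813.2033, Z=2980905.4054 m
→ Helmert⁻¹: X=41828.4947, Y=5633829.4459, Z=2981106.3092
→ geod (Bowring, a=6378206.400): φ=28.04578300°, λ=89.57461400°, h=612.9090 m

φ=28.045783°, λ=89.574614°, h=612.909 m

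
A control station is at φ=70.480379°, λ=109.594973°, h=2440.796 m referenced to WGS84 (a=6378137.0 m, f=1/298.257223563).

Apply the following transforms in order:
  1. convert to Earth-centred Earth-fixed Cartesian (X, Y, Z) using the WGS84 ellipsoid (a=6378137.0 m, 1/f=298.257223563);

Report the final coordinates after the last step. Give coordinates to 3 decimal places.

X=-717121.201 m, Y=2014469.578 m, Z=5991459.246 m

start: φ=70.480379°, λ=109.594973°, h=2440.796 m
→ ECEF (a=6378137.000, f=1/298.257223563): X=-717121.2013, Y=2014469.5784, Z=5991459.2458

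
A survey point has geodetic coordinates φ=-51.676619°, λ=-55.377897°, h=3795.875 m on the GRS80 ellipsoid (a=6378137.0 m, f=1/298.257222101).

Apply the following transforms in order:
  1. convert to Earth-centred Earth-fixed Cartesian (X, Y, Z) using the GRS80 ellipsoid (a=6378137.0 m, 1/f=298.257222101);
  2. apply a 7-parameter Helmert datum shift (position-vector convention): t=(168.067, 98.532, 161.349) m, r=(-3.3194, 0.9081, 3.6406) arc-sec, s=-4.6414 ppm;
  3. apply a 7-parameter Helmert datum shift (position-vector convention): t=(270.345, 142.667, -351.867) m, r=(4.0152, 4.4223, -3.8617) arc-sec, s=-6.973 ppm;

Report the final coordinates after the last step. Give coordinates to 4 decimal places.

X=2253382.9458 m, Y=-3263071.1445 m, Z=-4983751.3141 m

start: φ=-51.676619°, λ=-55.377897°, h=3795.875 m
→ ECEF (a=6378137.000, f=1/298.257222101): X=2253102.9818, Y=-3263364.6328, Z=-4983549.4391
→ Helmert 7p (PV): X=2253296.2494, Y=-3263291.3863, Z=-4983322.3621
→ Helmert 7p (PV): X=2253382.9458, Y=-3263071.1445, Z=-4983751.3141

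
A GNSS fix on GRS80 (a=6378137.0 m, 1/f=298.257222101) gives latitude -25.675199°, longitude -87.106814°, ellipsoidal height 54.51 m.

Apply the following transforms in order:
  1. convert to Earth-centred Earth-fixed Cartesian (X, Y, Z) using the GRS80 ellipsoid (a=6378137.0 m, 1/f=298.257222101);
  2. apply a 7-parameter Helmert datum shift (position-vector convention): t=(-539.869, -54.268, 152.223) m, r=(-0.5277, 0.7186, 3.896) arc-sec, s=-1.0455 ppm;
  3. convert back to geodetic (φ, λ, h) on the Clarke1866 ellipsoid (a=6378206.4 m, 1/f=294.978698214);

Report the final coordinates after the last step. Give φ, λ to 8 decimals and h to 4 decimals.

φ=-25.67539208°, λ=-87.11122851°, h=-18.7041 m

start: φ=-25.675199°, λ=-87.106814°, h=54.510 m
→ ECEF (a=6378137.000, f=1/298.257222101): X=290330.1192, Y=-5744722.1406, Z=-2746699.5008
→ Helmert 7p (PV): X=289888.8857, Y=-5744771.9457, Z=-2746530.7205
→ geod (Bowring, a=6378206.400): φ=-25.67539208°, λ=-87.11122851°, h=-18.7041 m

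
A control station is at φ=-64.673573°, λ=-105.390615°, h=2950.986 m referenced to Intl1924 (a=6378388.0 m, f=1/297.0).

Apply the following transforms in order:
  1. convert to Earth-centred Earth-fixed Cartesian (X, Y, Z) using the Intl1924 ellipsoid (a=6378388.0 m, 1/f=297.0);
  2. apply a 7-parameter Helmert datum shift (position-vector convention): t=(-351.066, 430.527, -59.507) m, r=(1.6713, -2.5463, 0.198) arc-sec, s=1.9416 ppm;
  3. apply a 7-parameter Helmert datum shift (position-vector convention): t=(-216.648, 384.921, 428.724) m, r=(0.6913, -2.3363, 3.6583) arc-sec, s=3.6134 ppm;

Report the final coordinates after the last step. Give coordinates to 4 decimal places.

start: φ=-64.673573°, λ=-105.390615°, h=2950.986 m
→ ECEF (a=6378388.000, f=1/297.0): X=-726474.5529, Y=-2639137.6402, Z=-5745031.9617
→ Helmert 7p (PV): X=-726753.5746, Y=-2638666.3844, Z=-5745132.9756
→ Helmert 7p (PV): X=-726860.9756, Y=-2638284.6327, Z=-5744742.0864

X=-726860.9756 m, Y=-2638284.6327 m, Z=-5744742.0864 m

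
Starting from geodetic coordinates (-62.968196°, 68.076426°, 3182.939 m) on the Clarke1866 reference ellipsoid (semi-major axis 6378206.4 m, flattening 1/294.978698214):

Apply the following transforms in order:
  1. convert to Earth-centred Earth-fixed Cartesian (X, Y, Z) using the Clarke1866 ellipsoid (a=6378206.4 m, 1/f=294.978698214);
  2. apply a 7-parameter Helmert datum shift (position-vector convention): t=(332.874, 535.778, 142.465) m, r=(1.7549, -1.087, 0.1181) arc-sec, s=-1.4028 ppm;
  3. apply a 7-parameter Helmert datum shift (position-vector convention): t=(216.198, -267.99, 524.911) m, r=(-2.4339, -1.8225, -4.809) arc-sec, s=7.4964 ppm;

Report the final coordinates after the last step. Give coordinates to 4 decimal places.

start: φ=-62.968196°, λ=68.076426°, h=3182.939 m
→ ECEF (a=6378206.400, f=1/294.978698214): X=1085781.4354, Y=2697758.2710, Z=-5661009.1702
→ Helmert 7p (PV): X=1086141.0746, Y=2698339.0500, Z=-5660830.0895
→ Helmert 7p (PV): X=1086478.3441, Y=2697999.1670, Z=-5660369.8577

X=1086478.3441 m, Y=2697999.1670 m, Z=-5660369.8577 m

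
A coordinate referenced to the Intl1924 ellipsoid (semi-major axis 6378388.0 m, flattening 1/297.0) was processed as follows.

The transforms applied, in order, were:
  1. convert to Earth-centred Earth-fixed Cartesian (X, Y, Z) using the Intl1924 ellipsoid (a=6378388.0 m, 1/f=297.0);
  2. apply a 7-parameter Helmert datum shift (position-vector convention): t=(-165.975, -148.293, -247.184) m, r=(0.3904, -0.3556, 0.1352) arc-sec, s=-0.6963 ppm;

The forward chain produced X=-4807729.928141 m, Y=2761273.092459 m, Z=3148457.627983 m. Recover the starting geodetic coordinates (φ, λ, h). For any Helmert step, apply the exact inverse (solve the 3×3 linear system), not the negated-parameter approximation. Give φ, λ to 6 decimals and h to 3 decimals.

start: X=-4807729.9281, Y=2761273.0925, Z=3148457.6280 m
→ Helmert⁻¹: X=-4807560.0623, Y=2761432.4190, Z=3148710.0661
→ geod (Bowring, a=6378388.000): φ=29.75966500°, λ=150.12721000°, h=2802.3560 m

φ=29.759665°, λ=150.127210°, h=2802.356 m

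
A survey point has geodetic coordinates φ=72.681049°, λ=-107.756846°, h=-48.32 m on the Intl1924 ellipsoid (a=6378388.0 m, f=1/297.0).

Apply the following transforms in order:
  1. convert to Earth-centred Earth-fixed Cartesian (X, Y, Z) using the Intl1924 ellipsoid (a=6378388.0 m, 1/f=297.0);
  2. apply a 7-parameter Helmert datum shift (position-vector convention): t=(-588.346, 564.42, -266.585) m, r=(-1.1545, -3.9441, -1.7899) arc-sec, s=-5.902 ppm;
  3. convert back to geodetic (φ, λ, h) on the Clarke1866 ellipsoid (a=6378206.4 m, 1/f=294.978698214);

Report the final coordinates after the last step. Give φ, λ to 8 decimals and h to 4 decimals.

φ=72.68412014°, λ=-107.78301736°, h=-131.7694 m

start: φ=72.681049°, λ=-107.756846°, h=-48.320 m
→ ECEF (a=6378388.000, f=1/297.0): X=-580866.0998, Y=-1813878.7056, Z=6066839.4456
→ Helmert 7p (PV): X=-581582.7643, Y=-1813264.5826, Z=6066536.0997
→ geod (Bowring, a=6378206.400): φ=72.68412014°, λ=-107.78301736°, h=-131.7694 m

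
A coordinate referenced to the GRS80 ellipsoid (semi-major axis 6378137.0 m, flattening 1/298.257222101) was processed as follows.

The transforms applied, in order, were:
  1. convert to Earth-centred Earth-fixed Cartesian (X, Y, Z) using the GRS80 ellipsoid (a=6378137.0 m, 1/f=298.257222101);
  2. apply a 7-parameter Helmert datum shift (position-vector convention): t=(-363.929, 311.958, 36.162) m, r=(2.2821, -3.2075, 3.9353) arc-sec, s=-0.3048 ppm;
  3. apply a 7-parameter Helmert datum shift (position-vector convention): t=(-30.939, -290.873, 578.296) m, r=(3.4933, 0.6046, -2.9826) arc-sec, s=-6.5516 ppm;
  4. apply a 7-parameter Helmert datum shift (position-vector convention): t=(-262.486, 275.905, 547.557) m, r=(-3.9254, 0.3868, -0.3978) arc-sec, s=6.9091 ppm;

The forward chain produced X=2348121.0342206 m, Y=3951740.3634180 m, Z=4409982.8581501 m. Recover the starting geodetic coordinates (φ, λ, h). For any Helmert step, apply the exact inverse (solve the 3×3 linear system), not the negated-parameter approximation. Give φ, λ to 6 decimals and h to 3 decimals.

φ=43.995626°, λ=59.271907°, h=1465.475 m

start: X=2348121.0342, Y=3951740.3634, Z=4409982.8582 m
→ Helmert⁻¹: X=2348351.4056, Y=3951357.7702, Z=4409484.4377
→ Helmert⁻¹: X=2348327.6642, Y=3951783.1586, Z=4408874.9833
→ Helmert⁻¹: X=2348836.2568, Y=3951476.3701, Z=4408759.9209
→ geod (Bowring, a=6378137.000): φ=43.99562600°, λ=59.27190700°, h=1465.4750 m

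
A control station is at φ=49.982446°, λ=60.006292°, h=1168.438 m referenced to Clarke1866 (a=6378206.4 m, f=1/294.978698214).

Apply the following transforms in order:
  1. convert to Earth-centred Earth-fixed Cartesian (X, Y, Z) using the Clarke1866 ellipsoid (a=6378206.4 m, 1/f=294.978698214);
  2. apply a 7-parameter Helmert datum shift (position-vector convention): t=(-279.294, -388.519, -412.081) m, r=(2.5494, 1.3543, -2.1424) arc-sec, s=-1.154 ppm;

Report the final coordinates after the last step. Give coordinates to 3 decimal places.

start: φ=49.982446°, λ=60.006292°, h=1168.438 m
→ ECEF (a=6378206.400, f=1/294.978698214): X=2054731.8515, Y=3559802.7051, Z=4862224.2709
→ Helmert 7p (PV): X=2054519.0852, Y=3559328.6400, Z=4861837.0864

X=2054519.085 m, Y=3559328.640 m, Z=4861837.086 m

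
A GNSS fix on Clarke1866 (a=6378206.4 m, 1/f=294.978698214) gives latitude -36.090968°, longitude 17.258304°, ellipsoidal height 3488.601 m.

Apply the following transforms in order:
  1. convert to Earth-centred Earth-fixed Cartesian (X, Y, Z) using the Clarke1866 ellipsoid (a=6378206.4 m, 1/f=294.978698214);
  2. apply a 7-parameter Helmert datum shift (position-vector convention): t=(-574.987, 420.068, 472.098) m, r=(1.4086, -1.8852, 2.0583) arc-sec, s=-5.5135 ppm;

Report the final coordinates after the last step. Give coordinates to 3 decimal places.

start: φ=-36.090968°, λ=17.258304°, h=3488.601 m
→ ECEF (a=6378206.400, f=1/294.978698214): X=4930547.1644, Y=1531759.1166, Z=-3738217.5551
→ Helmert 7p (PV): X=4929963.8736, Y=1532245.4689, Z=-3737669.3225

X=4929963.874 m, Y=1532245.469 m, Z=-3737669.322 m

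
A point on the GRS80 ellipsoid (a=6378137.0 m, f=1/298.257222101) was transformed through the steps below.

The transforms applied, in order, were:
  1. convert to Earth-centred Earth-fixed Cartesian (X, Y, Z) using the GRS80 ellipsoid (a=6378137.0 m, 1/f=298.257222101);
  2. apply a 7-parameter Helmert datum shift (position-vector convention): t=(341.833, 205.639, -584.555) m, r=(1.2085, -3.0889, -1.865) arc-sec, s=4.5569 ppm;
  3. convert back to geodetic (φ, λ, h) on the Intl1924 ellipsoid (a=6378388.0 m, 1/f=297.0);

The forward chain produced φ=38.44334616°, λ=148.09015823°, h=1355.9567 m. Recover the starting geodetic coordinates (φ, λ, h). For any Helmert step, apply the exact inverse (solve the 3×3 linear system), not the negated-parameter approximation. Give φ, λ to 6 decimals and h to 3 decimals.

start: φ=38.443346°, λ=148.090158°, h=1355.957 m
→ ECEF (a=6378388.000, f=1/297.0): X=-4247178.7583, Y=2644648.2504, Z=3945013.2817
→ Helmert⁻¹: X=-4247466.0587, Y=2644415.2737, Z=3945627.9711
→ geod (Bowring, a=6378137.000): φ=38.44620500°, λ=148.09416200°, h=2048.4680 m

φ=38.446205°, λ=148.094162°, h=2048.468 m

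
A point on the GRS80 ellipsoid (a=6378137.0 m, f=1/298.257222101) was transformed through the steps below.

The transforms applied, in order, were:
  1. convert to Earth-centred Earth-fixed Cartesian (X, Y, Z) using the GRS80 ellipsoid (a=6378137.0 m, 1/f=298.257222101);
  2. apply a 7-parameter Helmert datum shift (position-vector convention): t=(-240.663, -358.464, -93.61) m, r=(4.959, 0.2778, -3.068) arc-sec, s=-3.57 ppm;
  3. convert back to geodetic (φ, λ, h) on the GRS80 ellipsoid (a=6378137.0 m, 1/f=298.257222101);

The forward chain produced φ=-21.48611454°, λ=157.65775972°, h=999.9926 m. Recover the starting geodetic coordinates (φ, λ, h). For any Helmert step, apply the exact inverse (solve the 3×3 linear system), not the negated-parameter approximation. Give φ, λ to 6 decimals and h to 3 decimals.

start: φ=-21.486115°, λ=157.657760°, h=999.993 m
→ ECEF (a=6378137.000, f=1/298.257222101): X=-5492689.9837, Y=2257448.2870, Z=-2321926.6860
→ Helmert⁻¹: X=-5492499.3825, Y=2257677.2925, Z=-2321903.0412
→ geod (Bowring, a=6378137.000): φ=-21.48621100°, λ=157.65501700°, h=908.3010 m

φ=-21.486211°, λ=157.655017°, h=908.301 m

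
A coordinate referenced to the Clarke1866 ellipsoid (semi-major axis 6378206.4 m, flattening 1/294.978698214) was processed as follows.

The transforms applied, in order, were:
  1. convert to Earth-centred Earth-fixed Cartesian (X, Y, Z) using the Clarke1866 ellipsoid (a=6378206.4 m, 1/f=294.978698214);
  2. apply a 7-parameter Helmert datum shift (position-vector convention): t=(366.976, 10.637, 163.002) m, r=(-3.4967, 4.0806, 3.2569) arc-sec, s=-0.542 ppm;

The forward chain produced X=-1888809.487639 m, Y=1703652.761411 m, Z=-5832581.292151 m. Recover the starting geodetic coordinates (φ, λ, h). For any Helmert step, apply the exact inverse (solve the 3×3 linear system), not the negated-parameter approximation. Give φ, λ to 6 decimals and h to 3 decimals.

φ=-66.578451°, λ=137.951848°, h=3334.038 m

start: X=-1888809.4876, Y=1703652.7614, Z=-5832581.2922 m
→ Helmert⁻¹: X=-1889035.1940, Y=1703771.7551, Z=-5832755.9437
→ geod (Bowring, a=6378206.400): φ=-66.57845100°, λ=137.95184800°, h=3334.0380 m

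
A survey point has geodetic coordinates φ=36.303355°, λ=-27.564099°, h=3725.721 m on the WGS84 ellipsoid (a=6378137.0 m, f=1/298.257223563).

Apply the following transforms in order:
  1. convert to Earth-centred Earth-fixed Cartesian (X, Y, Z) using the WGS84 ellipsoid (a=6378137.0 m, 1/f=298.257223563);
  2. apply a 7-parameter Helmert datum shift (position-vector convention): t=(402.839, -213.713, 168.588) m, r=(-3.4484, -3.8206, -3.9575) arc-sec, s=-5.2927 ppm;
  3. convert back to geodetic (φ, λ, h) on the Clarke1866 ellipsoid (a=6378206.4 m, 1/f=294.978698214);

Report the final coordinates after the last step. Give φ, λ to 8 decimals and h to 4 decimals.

φ=36.30557751°, λ=-27.56497083°, h=4173.6040 m

start: φ=36.303355°, λ=-27.564099°, h=3725.721 m
→ ECEF (a=6378137.000, f=1/298.257223563): X=4564683.7090, Y=-2382718.2694, Z=3757577.1996
→ Helmert 7p (PV): X=4564947.0722, Y=-2382944.1312, Z=3757850.2849
→ geod (Bowring, a=6378206.400): φ=36.30557751°, λ=-27.56497083°, h=4173.6040 m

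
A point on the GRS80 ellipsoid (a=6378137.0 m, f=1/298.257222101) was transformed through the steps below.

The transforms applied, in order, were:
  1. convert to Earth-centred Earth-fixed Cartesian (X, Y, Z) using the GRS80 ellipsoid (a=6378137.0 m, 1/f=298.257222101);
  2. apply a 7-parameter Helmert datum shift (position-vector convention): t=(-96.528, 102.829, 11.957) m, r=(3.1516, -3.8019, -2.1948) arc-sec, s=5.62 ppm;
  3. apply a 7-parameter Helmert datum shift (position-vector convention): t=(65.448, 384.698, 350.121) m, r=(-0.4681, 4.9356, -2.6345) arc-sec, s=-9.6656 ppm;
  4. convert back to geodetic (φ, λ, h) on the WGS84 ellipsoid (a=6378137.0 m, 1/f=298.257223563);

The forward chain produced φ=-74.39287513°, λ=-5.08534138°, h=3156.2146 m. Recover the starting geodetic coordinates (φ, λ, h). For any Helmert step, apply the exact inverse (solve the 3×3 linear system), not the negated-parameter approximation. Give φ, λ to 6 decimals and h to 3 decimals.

φ=-74.392729°, λ=-5.102604°, h=3550.578 m

start: φ=-74.392875°, λ=-5.085341°, h=3156.215 m
→ ECEF (a=6378137.000, f=1/298.257223563): X=1715394.5347, Y=-152652.5294, Z=-6123920.3324
→ Helmert⁻¹: X=1715494.1656, Y=-153002.8971, Z=-6124288.9468
→ Helmert⁻¹: X=1715469.7982, Y=-153180.1874, Z=-6124295.7647
→ geod (Bowring, a=6378137.000): φ=-74.39272900°, λ=-5.10260400°, h=3550.5780 m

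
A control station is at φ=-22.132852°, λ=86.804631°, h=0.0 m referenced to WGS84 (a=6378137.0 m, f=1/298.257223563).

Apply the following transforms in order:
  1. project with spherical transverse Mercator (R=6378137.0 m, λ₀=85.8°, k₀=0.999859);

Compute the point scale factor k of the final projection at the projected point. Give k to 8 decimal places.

start: φ=-22.132852°, λ=86.804631°, h=0.000 m
→ into tm (λ₀=85.8°): φ=-22.13285200°, λ−λ₀=1.00463100°
scale k = 0.99999090

0.99999090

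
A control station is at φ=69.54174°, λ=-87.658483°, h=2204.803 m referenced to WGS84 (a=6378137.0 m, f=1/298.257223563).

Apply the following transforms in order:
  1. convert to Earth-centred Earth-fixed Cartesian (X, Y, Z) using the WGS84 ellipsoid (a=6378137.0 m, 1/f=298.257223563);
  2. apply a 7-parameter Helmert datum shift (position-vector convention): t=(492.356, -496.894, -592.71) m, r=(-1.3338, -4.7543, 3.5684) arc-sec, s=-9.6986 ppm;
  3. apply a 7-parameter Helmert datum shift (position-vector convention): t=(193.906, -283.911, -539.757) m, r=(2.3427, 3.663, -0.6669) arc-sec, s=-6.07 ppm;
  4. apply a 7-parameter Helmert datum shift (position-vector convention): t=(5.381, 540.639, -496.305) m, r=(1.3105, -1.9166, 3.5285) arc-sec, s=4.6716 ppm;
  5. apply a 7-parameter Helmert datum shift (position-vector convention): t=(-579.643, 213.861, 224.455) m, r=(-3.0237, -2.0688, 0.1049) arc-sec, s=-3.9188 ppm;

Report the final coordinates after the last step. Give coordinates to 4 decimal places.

X=91415.7489 m, Y=-2234769.8444 m, Z=5953944.8405 m

start: φ=69.541740°, λ=-87.658483°, h=2204.803 m
→ ECEF (a=6378137.000, f=1/298.257223563): X=91380.8680, Y=-2234800.3272, Z=5955428.6981
→ Helmert 7p (PV): X=91773.7313, Y=-2235235.4558, Z=5954794.7861
→ Helmert 7p (PV): X=92065.6022, Y=-2235573.7282, Z=5954191.8667
→ Helmert 7p (PV): X=92054.3304, Y=-2235079.7880, Z=5953710.0290
→ Helmert 7p (PV): X=91415.7489, Y=-2234769.8444, Z=5953944.8405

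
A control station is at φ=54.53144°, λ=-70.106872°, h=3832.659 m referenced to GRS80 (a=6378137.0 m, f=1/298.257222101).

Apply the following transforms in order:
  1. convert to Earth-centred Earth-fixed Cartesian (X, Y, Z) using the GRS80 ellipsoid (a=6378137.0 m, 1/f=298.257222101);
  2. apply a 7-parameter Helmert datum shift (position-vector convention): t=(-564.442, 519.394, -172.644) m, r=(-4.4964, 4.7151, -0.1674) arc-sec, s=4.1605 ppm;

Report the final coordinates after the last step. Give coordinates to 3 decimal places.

X=1262429.634 m, Y=-3489340.311 m, Z=5174309.103 m

start: φ=54.531440°, λ=-70.106872°, h=3832.659 m
→ ECEF (a=6378137.000, f=1/298.257222101): X=1262873.3698, Y=-3489956.9586, Z=5174413.0091
→ Helmert 7p (PV): X=1262429.6343, Y=-3489340.3111, Z=5174309.1030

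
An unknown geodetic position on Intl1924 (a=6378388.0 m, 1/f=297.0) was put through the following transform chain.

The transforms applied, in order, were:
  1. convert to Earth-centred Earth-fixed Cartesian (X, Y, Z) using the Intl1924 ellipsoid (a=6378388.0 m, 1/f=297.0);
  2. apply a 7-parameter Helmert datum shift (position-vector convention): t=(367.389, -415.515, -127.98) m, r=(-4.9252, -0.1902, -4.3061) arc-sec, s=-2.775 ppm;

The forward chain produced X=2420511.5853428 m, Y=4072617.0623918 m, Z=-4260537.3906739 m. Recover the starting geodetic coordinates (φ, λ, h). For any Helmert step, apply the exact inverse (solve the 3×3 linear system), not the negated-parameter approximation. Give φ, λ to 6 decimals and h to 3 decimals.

φ=-42.154101°, λ=59.283622°, h=2896.721 m

start: X=2420511.5853, Y=4072617.0624, Z=-4260537.3907 m
→ Helmert⁻¹: X=2420061.9494, Y=4073196.1309, Z=-4260326.2050
→ geod (Bowring, a=6378388.000): φ=-42.15410100°, λ=59.28362200°, h=2896.7210 m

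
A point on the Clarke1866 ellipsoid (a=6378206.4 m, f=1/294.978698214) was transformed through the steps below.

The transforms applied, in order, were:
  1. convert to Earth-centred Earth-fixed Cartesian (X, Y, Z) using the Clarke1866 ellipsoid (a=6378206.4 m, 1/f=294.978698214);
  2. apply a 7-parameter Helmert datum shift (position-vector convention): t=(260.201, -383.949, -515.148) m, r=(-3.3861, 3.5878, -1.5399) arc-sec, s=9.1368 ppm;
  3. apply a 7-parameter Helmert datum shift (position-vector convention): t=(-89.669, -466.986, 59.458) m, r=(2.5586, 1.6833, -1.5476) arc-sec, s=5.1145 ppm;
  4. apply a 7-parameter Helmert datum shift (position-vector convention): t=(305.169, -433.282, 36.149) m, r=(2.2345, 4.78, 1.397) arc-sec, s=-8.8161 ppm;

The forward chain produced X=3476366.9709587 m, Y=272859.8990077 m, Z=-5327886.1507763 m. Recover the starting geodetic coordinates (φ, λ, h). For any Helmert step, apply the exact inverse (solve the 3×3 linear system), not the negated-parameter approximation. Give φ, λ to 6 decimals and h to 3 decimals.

start: X=3476366.9710, Y=272859.8990, Z=-5327886.1508 m
→ Helmert⁻¹: X=3476217.7670, Y=273214.3286, Z=-5327891.6733
→ Helmert⁻¹: X=3476331.0837, Y=273639.9081, Z=-5327898.9061
→ Helmert⁻¹: X=3476129.7396, Y=274134.7589, Z=-5327270.1187
→ geod (Bowring, a=6378206.400): φ=-56.97152400°, λ=4.50913100°, h=3934.0830 m

φ=-56.971524°, λ=4.509131°, h=3934.083 m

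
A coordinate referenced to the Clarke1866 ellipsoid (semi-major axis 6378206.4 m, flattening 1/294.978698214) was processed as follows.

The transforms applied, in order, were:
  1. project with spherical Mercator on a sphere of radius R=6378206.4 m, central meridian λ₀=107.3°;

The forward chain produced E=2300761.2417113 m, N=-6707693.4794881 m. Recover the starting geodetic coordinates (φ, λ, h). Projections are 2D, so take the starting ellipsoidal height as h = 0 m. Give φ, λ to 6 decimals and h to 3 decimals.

start: E=2300761.2417, N=-6707693.4795 m
→ merc⁻¹: φ=-51.48546600°, λ=127.96786500°

φ=-51.485466°, λ=127.967865°, h=0.000 m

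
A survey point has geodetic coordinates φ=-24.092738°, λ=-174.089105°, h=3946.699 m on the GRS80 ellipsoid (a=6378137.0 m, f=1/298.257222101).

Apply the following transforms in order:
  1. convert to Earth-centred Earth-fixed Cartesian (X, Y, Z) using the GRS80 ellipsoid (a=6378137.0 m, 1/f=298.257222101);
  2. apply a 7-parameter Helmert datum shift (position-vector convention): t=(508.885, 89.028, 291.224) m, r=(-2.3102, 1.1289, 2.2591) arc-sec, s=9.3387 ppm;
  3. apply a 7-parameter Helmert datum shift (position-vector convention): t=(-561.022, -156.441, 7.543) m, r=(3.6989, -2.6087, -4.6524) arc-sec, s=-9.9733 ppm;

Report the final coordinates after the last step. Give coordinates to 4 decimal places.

X=-5798408.3332 m, Y=-600300.1201 m, Z=-2589019.8997 m

start: φ=-24.092738°, λ=-174.089105°, h=3946.699 m
→ ECEF (a=6378137.000, f=1/298.257222101): X=-5798371.4778, Y=-600317.7813, Z=-2589274.6726
→ Helmert 7p (PV): X=-5797924.3384, Y=-600326.8669, Z=-2588969.1702
→ Helmert 7p (PV): X=-5798408.3332, Y=-600300.1201, Z=-2589019.8997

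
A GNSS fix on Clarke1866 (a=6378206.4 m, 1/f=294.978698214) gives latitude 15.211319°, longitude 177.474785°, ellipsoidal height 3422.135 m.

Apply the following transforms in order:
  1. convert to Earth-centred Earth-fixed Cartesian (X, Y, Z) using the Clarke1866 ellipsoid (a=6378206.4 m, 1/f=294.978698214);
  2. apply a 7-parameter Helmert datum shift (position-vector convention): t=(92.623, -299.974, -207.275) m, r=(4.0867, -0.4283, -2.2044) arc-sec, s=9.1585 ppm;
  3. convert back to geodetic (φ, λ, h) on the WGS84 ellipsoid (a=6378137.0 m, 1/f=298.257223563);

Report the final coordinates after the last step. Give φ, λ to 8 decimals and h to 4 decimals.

φ=15.20860779°, λ=177.47723008°, h=3377.2101 m

start: φ=15.211319°, λ=177.474785°, h=3422.135 m
→ ECEF (a=6378206.400, f=1/294.978698214): X=-6153499.3188, Y=271380.8584, Z=1663470.4921
→ Helmert 7p (PV): X=-6153463.6065, Y=271116.1759, Z=1663271.0512
→ geod (Bowring, a=6378137.000): φ=15.20860779°, λ=177.47723008°, h=3377.2101 m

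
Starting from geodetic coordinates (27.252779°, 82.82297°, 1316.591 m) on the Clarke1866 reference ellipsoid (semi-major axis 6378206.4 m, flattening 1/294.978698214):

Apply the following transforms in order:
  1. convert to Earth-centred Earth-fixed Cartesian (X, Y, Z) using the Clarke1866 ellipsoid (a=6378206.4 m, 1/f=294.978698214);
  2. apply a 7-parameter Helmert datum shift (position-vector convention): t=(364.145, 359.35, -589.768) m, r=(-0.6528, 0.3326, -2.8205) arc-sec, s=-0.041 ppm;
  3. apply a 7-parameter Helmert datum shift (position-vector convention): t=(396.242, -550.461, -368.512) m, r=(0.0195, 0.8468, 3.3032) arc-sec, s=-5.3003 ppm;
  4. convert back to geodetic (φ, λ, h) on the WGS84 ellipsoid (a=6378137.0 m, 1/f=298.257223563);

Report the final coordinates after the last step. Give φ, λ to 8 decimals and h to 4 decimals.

φ=27.24352255°, λ=82.81509162°, h=779.3297 m

start: φ=27.252779°, λ=82.822970°, h=1316.591 m
→ ECEF (a=6378206.400, f=1/294.978698214): X=709057.8096, Y=5630924.3248, Z=2903583.9423
→ Helmert 7p (PV): X=709503.6058, Y=5631282.9377, Z=2902975.0908
→ Helmert 7p (PV): X=709817.8241, Y=5630713.7169, Z=2902588.8117
→ geod (Bowring, a=6378137.000): φ=27.24352255°, λ=82.81509162°, h=779.3297 m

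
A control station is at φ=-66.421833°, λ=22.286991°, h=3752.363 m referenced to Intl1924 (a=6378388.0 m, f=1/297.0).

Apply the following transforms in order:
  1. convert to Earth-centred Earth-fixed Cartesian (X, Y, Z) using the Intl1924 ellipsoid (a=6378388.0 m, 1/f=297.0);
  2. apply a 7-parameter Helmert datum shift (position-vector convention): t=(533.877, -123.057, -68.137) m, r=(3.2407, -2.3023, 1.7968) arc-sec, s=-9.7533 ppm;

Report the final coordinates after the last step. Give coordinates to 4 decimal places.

X=2369407.4762 m, Y=970883.5338 m, Z=-5826463.2001 m

start: φ=-66.421833°, λ=22.286991°, h=3752.363 m
→ ECEF (a=6378388.000, f=1/297.0): X=2368840.1269, Y=970903.8840, Z=-5826493.5852
→ Helmert 7p (PV): X=2369407.4762, Y=970883.5338, Z=-5826463.2001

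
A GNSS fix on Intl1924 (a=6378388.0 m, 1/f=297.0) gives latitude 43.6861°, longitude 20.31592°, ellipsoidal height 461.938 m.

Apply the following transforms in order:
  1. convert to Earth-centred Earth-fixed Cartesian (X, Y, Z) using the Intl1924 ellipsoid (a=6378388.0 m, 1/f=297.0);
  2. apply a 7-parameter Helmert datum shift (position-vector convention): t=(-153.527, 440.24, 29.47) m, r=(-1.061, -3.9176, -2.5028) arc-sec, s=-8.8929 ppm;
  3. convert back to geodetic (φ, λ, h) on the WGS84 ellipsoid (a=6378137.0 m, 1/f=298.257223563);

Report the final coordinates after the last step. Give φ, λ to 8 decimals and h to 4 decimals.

start: φ=43.686100°, λ=20.315920°, h=461.938 m
→ ECEF (a=6378388.000, f=1/297.0): X=4332772.3530, Y=1604109.9230, Z=4383333.2195
→ Helmert 7p (PV): X=4332516.5069, Y=1604505.8719, Z=4383397.7496
→ geod (Bowring, a=6378137.000): φ=43.68633542°, λ=20.32162650°, h=639.9215 m

φ=43.68633542°, λ=20.32162650°, h=639.9215 m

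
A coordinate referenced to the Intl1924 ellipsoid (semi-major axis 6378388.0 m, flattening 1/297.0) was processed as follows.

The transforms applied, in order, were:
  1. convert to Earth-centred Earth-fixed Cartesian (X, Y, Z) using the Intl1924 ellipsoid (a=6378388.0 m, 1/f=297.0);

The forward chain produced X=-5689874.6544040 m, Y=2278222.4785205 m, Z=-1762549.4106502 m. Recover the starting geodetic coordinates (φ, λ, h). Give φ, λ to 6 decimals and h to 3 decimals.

φ=-16.146800°, λ=158.178865°, h=685.229 m

start: X=-5689874.6544, Y=2278222.4785, Z=-1762549.4107 m
→ geod (Bowring, a=6378388.000): φ=-16.14680000°, λ=158.17886500°, h=685.2290 m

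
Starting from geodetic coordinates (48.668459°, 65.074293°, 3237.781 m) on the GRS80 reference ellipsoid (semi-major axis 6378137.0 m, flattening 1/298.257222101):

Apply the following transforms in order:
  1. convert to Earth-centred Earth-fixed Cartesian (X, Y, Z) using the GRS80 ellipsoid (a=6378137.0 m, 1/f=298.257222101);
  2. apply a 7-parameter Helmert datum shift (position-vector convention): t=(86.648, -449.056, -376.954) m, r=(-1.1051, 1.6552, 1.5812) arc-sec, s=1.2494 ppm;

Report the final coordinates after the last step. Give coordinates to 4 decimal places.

X=1779567.6137 m, Y=3828635.0267 m, Z=4768315.2552 m

start: φ=48.668459°, λ=65.074293°, h=3237.781 m
→ ECEF (a=6378137.000, f=1/298.257222101): X=1779469.8281, Y=3829040.1082, Z=4768721.0456
→ Helmert 7p (PV): X=1779567.6137, Y=3828635.0267, Z=4768315.2552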